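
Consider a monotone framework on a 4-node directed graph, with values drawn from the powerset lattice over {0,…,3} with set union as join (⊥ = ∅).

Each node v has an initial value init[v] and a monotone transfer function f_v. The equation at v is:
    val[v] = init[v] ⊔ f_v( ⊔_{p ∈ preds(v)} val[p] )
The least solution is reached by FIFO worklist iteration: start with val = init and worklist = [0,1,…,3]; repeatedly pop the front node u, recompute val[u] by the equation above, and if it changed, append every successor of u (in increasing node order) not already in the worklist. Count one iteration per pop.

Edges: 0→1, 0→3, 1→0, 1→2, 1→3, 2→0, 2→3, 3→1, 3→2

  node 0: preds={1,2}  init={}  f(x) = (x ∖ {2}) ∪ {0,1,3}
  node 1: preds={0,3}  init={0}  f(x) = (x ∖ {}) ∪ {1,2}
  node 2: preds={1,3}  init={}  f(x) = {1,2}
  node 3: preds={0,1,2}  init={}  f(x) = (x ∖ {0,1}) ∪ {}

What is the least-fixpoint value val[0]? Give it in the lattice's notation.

{0,1,3}

Trace (7 dequeues):
  [1] u=0 | in {0} | out {0,1,3} | prev {} | push {}
  [2] u=1 | in {0,1,3} | out {0,1,2,3} | prev {0} | push {0}
  [3] u=2 | in {0,1,2,3} | out {1,2} | prev {} | push {}
  [4] u=3 | in {0,1,2,3} | out {2,3} | prev {} | push {1,2}
  [5] u=0 | in {0,1,2,3} | out {0,1,3} | ==
  [6] u=1 | in {0,1,2,3} | out {0,1,2,3} | ==
  [7] u=2 | in {0,1,2,3} | out {1,2} | ==

Converged values:
  [0] {0,1,3}
  [1] {0,1,2,3}
  [2] {1,2}
  [3] {2,3}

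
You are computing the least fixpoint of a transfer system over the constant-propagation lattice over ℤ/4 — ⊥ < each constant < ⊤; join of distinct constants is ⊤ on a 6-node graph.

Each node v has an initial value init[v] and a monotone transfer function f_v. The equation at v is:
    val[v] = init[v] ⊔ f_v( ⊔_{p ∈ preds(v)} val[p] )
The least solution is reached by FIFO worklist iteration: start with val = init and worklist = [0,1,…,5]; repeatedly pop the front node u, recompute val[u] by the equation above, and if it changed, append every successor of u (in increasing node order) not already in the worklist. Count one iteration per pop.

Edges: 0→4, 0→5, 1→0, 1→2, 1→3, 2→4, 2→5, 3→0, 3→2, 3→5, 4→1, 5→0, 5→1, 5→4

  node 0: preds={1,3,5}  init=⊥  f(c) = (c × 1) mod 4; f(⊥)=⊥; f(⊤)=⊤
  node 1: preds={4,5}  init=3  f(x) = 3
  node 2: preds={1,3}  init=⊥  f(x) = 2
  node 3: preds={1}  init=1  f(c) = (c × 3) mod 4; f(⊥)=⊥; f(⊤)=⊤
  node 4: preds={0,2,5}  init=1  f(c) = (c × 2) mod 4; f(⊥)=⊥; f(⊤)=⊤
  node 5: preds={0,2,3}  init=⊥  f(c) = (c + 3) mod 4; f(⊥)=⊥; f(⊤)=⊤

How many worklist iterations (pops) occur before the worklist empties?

9

Iteration log — 9 steps:
  step 1. node 0  ⊔preds=⊤  new=⊤  old=⊥  +wl: 
  step 2. node 1  ⊔preds=1  new=3  stable
  step 3. node 2  ⊔preds=⊤  new=2  old=⊥  +wl: 
  step 4. node 3  ⊔preds=3  new=1  stable
  step 5. node 4  ⊔preds=⊤  new=⊤  old=1  +wl: 1
  step 6. node 5  ⊔preds=⊤  new=⊤  old=⊥  +wl: 0,4
  step 7. node 1  ⊔preds=⊤  new=3  stable
  step 8. node 0  ⊔preds=⊤  new=⊤  stable
  step 9. node 4  ⊔preds=⊤  new=⊤  stable

Least fixpoint reached:
  node 0: ⊤
  node 1: 3
  node 2: 2
  node 3: 1
  node 4: ⊤
  node 5: ⊤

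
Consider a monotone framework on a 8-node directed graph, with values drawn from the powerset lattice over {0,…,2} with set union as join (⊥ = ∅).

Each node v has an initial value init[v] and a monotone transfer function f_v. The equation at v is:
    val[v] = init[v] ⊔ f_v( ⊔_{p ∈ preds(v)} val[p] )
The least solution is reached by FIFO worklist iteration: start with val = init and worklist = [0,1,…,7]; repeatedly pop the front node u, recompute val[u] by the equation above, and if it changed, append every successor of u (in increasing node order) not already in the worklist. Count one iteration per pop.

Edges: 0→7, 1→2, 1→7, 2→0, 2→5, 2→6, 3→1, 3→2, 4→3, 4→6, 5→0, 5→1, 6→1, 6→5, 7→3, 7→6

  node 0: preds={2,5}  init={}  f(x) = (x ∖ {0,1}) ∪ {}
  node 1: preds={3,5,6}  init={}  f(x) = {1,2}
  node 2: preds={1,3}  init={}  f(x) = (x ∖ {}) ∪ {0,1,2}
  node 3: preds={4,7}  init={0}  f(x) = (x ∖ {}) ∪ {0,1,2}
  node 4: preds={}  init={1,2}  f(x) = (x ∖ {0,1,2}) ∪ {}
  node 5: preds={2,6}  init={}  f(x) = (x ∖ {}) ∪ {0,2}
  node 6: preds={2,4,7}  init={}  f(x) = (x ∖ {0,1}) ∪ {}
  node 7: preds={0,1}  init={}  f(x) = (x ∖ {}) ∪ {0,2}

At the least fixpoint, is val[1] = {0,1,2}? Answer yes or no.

Trace (15 dequeues):
  [1] u=0 | in {} | out {} | ==
  [2] u=1 | in {0} | out {1,2} | prev {} | push {}
  [3] u=2 | in {0,1,2} | out {0,1,2} | prev {} | push {0}
  [4] u=3 | in {1,2} | out {0,1,2} | prev {0} | push {1,2}
  [5] u=4 | in {} | out {1,2} | ==
  [6] u=5 | in {0,1,2} | out {0,1,2} | prev {} | push {}
  [7] u=6 | in {0,1,2} | out {2} | prev {} | push {5}
  [8] u=7 | in {1,2} | out {0,1,2} | prev {} | push {3,6}
  [9] u=0 | in {0,1,2} | out {2} | prev {} | push {7}
  [10] u=1 | in {0,1,2} | out {1,2} | ==
  [11] u=2 | in {0,1,2} | out {0,1,2} | ==
  [12] u=5 | in {0,1,2} | out {0,1,2} | ==
  [13] u=3 | in {0,1,2} | out {0,1,2} | ==
  [14] u=6 | in {0,1,2} | out {2} | ==
  [15] u=7 | in {1,2} | out {0,1,2} | ==

Converged values:
  [0] {2}
  [1] {1,2}
  [2] {0,1,2}
  [3] {0,1,2}
  [4] {1,2}
  [5] {0,1,2}
  [6] {2}
  [7] {0,1,2}

no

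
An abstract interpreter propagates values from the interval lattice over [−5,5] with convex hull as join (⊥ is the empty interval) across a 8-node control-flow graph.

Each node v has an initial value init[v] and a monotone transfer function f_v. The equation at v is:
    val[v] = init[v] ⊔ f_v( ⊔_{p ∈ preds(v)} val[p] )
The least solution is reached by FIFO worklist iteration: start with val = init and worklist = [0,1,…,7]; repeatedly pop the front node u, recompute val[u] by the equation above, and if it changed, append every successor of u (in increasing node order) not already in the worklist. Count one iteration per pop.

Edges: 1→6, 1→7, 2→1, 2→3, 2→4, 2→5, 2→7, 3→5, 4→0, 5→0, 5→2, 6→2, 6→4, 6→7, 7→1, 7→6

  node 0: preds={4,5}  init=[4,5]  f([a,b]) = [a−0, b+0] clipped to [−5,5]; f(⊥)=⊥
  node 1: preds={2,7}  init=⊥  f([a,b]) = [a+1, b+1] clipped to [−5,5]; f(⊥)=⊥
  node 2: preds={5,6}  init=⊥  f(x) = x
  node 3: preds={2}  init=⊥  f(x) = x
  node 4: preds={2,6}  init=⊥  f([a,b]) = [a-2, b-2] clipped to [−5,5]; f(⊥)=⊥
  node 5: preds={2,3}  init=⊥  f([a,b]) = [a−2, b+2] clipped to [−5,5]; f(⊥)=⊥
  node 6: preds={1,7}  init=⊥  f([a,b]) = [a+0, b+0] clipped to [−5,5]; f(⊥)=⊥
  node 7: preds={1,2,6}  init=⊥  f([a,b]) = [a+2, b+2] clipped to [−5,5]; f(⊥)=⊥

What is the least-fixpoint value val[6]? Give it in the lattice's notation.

⊥

Iteration log — 8 steps:
  step 1. node 0  ⊔preds=⊥  new=[4,5]  stable
  step 2. node 1  ⊔preds=⊥  new=⊥  stable
  step 3. node 2  ⊔preds=⊥  new=⊥  stable
  step 4. node 3  ⊔preds=⊥  new=⊥  stable
  step 5. node 4  ⊔preds=⊥  new=⊥  stable
  step 6. node 5  ⊔preds=⊥  new=⊥  stable
  step 7. node 6  ⊔preds=⊥  new=⊥  stable
  step 8. node 7  ⊔preds=⊥  new=⊥  stable

Least fixpoint reached:
  node 0: [4,5]
  node 1: ⊥
  node 2: ⊥
  node 3: ⊥
  node 4: ⊥
  node 5: ⊥
  node 6: ⊥
  node 7: ⊥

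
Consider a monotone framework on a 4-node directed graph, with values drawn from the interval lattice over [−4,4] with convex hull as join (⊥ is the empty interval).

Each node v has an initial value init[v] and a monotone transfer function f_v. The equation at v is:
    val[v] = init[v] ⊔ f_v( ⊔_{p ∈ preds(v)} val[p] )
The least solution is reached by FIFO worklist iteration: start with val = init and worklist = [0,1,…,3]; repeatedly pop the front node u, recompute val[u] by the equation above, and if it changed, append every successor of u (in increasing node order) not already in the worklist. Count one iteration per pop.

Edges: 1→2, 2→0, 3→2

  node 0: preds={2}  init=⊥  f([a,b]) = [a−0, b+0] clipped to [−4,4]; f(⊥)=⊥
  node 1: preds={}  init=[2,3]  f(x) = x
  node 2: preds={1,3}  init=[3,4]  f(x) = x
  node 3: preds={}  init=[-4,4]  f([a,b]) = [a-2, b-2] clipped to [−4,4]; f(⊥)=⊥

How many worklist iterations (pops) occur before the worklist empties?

5

Worklist (5 pops):
  #1 pop 0: in=[3,4] → [3,4] (was ⊥); enqueue []
  #2 pop 1: in=⊥ → [2,3] (no change)
  #3 pop 2: in=[-4,4] → [-4,4] (was [3,4]); enqueue [0]
  #4 pop 3: in=⊥ → [-4,4] (no change)
  #5 pop 0: in=[-4,4] → [-4,4] (was [3,4]); enqueue []

Fixpoint:
  val[0] = [-4,4]
  val[1] = [2,3]
  val[2] = [-4,4]
  val[3] = [-4,4]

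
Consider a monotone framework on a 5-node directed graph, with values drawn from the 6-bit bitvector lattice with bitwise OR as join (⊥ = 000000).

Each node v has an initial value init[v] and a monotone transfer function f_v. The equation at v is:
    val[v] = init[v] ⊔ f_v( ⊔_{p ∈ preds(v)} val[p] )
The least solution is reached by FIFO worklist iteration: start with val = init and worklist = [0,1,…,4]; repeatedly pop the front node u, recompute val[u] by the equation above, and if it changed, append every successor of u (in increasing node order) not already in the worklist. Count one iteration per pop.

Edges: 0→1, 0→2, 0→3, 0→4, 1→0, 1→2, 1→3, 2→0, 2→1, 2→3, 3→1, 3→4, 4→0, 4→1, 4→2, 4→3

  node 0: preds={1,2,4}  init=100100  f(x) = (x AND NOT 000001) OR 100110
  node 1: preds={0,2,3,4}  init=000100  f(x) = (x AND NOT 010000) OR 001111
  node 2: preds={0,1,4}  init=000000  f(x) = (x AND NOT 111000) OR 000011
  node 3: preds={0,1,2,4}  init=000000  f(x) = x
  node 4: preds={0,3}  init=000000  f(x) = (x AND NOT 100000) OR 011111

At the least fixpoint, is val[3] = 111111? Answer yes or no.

Iteration log — 11 steps:
  step 1. node 0  ⊔preds=000100  new=100110  old=100100  +wl: 
  step 2. node 1  ⊔preds=100110  new=101111  old=000100  +wl: 0
  step 3. node 2  ⊔preds=101111  new=000111  old=000000  +wl: 1
  step 4. node 3  ⊔preds=101111  new=101111  old=000000  +wl: 
  step 5. node 4  ⊔preds=101111  new=011111  old=000000  +wl: 2,3
  step 6. node 0  ⊔preds=111111  new=111110  old=100110  +wl: 4
  step 7. node 1  ⊔preds=111111  new=101111  stable
  step 8. node 2  ⊔preds=111111  new=000111  stable
  step 9. node 3  ⊔preds=111111  new=111111  old=101111  +wl: 1
  step 10. node 4  ⊔preds=111111  new=011111  stable
  step 11. node 1  ⊔preds=111111  new=101111  stable

Least fixpoint reached:
  node 0: 111110
  node 1: 101111
  node 2: 000111
  node 3: 111111
  node 4: 011111

yes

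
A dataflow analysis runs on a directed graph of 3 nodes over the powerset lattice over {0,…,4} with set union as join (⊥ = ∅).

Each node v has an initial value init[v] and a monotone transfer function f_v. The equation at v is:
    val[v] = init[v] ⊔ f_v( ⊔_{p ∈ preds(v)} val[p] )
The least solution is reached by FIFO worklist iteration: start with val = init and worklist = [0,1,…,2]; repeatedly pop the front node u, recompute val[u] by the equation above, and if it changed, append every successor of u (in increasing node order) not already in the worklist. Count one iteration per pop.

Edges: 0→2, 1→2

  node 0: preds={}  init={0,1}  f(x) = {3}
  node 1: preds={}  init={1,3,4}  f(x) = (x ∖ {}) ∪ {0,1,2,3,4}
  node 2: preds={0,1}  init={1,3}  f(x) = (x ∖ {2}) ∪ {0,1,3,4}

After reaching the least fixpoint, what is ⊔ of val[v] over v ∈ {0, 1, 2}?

{0,1,2,3,4}

Trace (3 dequeues):
  [1] u=0 | in {} | out {0,1,3} | prev {0,1} | push {}
  [2] u=1 | in {} | out {0,1,2,3,4} | prev {1,3,4} | push {}
  [3] u=2 | in {0,1,2,3,4} | out {0,1,3,4} | prev {1,3} | push {}

Converged values:
  [0] {0,1,3}
  [1] {0,1,2,3,4}
  [2] {0,1,3,4}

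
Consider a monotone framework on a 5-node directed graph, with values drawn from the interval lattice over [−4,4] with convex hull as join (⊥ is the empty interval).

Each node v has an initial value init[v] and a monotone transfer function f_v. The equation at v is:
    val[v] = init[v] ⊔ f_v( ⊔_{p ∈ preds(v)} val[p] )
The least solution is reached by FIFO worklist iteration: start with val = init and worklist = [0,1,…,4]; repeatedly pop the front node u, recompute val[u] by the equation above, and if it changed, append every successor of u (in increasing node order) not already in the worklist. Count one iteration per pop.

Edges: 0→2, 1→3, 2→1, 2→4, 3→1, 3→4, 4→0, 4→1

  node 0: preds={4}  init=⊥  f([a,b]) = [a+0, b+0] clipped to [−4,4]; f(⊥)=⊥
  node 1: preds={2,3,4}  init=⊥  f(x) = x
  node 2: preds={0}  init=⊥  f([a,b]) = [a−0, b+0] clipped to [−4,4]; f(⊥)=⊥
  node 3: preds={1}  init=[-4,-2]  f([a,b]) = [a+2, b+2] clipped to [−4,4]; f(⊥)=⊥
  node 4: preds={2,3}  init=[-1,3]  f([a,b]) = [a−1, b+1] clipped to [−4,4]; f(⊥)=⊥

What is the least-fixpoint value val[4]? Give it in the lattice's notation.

Worklist (11 pops):
  #1 pop 0: in=[-1,3] → [-1,3] (was ⊥); enqueue []
  #2 pop 1: in=[-4,3] → [-4,3] (was ⊥); enqueue []
  #3 pop 2: in=[-1,3] → [-1,3] (was ⊥); enqueue [1]
  #4 pop 3: in=[-4,3] → [-4,4] (was [-4,-2]); enqueue []
  #5 pop 4: in=[-4,4] → [-4,4] (was [-1,3]); enqueue [0]
  #6 pop 1: in=[-4,4] → [-4,4] (was [-4,3]); enqueue [3]
  #7 pop 0: in=[-4,4] → [-4,4] (was [-1,3]); enqueue [2]
  #8 pop 3: in=[-4,4] → [-4,4] (no change)
  #9 pop 2: in=[-4,4] → [-4,4] (was [-1,3]); enqueue [1,4]
  #10 pop 1: in=[-4,4] → [-4,4] (no change)
  #11 pop 4: in=[-4,4] → [-4,4] (no change)

Fixpoint:
  val[0] = [-4,4]
  val[1] = [-4,4]
  val[2] = [-4,4]
  val[3] = [-4,4]
  val[4] = [-4,4]

[-4,4]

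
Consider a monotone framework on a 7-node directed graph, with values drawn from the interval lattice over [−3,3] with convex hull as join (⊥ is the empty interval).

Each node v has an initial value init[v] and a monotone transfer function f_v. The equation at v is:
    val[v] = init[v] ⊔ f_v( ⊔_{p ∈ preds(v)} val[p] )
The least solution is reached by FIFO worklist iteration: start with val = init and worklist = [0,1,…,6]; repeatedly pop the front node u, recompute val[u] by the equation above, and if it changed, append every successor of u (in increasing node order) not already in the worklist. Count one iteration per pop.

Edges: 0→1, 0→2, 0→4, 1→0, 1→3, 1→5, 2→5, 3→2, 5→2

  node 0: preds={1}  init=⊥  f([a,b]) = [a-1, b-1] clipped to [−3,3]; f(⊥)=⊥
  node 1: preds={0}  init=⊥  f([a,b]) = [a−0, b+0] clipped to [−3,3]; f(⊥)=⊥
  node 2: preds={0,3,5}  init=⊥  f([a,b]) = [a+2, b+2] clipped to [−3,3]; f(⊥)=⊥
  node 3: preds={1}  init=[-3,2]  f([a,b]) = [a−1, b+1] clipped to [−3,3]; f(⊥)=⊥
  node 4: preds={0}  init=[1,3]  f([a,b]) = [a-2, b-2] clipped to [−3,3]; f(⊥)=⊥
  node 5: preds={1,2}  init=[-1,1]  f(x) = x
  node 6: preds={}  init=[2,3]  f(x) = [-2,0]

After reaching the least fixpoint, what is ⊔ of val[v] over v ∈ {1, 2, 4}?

[-1,3]

Iteration log — 8 steps:
  step 1. node 0  ⊔preds=⊥  new=⊥  stable
  step 2. node 1  ⊔preds=⊥  new=⊥  stable
  step 3. node 2  ⊔preds=[-3,2]  new=[-1,3]  old=⊥  +wl: 
  step 4. node 3  ⊔preds=⊥  new=[-3,2]  stable
  step 5. node 4  ⊔preds=⊥  new=[1,3]  stable
  step 6. node 5  ⊔preds=[-1,3]  new=[-1,3]  old=[-1,1]  +wl: 2
  step 7. node 6  ⊔preds=⊥  new=[-2,3]  old=[2,3]  +wl: 
  step 8. node 2  ⊔preds=[-3,3]  new=[-1,3]  stable

Least fixpoint reached:
  node 0: ⊥
  node 1: ⊥
  node 2: [-1,3]
  node 3: [-3,2]
  node 4: [1,3]
  node 5: [-1,3]
  node 6: [-2,3]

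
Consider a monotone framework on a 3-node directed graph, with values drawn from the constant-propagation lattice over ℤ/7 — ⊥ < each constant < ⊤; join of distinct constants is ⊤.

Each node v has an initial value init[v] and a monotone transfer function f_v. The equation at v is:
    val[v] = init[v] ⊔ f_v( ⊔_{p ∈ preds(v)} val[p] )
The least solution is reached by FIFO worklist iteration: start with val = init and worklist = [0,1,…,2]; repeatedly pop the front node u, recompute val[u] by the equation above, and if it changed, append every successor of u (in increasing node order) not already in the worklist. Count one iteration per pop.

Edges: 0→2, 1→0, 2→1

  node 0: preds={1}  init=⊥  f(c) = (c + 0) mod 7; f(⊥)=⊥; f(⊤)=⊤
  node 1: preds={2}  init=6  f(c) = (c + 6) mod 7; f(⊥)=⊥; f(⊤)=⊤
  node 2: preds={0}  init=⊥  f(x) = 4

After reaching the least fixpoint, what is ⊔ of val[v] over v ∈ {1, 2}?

Iteration log — 6 steps:
  step 1. node 0  ⊔preds=6  new=6  old=⊥  +wl: 
  step 2. node 1  ⊔preds=⊥  new=6  stable
  step 3. node 2  ⊔preds=6  new=4  old=⊥  +wl: 1
  step 4. node 1  ⊔preds=4  new=⊤  old=6  +wl: 0
  step 5. node 0  ⊔preds=⊤  new=⊤  old=6  +wl: 2
  step 6. node 2  ⊔preds=⊤  new=4  stable

Least fixpoint reached:
  node 0: ⊤
  node 1: ⊤
  node 2: 4

⊤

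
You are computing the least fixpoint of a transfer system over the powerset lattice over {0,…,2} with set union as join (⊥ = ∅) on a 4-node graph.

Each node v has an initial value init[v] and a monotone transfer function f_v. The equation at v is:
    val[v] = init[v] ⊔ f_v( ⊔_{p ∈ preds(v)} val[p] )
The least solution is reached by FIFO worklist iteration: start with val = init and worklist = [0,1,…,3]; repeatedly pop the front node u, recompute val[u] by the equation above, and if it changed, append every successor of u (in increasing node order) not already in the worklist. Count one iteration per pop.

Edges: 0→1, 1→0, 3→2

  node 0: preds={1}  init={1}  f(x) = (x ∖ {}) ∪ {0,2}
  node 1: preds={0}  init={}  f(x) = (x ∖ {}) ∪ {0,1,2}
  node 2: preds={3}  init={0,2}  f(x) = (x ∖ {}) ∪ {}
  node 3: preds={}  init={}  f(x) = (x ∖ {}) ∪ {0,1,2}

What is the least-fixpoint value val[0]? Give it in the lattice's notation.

Trace (6 dequeues):
  [1] u=0 | in {} | out {0,1,2} | prev {1} | push {}
  [2] u=1 | in {0,1,2} | out {0,1,2} | prev {} | push {0}
  [3] u=2 | in {} | out {0,2} | ==
  [4] u=3 | in {} | out {0,1,2} | prev {} | push {2}
  [5] u=0 | in {0,1,2} | out {0,1,2} | ==
  [6] u=2 | in {0,1,2} | out {0,1,2} | prev {0,2} | push {}

Converged values:
  [0] {0,1,2}
  [1] {0,1,2}
  [2] {0,1,2}
  [3] {0,1,2}

{0,1,2}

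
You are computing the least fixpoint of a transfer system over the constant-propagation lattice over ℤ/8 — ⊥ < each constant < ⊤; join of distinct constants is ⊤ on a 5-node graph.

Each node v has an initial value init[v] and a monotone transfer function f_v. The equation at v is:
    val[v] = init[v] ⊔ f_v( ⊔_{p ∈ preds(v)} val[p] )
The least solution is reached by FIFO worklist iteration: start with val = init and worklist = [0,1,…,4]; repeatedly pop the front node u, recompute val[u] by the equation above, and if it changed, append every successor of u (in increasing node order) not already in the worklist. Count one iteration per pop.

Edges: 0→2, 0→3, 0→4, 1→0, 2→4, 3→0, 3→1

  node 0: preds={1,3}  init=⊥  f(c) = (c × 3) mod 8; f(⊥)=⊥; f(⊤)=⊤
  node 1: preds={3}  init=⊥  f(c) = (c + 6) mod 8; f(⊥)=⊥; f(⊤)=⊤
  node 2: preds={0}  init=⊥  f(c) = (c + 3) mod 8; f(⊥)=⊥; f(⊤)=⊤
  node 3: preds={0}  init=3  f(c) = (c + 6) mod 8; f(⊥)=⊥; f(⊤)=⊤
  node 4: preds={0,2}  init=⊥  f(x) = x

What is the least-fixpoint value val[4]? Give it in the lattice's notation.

⊤

Worklist (11 pops):
  #1 pop 0: in=3 → 1 (was ⊥); enqueue []
  #2 pop 1: in=3 → 1 (was ⊥); enqueue [0]
  #3 pop 2: in=1 → 4 (was ⊥); enqueue []
  #4 pop 3: in=1 → ⊤ (was 3); enqueue [1]
  #5 pop 4: in=⊤ → ⊤ (was ⊥); enqueue []
  #6 pop 0: in=⊤ → ⊤ (was 1); enqueue [2,3,4]
  #7 pop 1: in=⊤ → ⊤ (was 1); enqueue [0]
  #8 pop 2: in=⊤ → ⊤ (was 4); enqueue []
  #9 pop 3: in=⊤ → ⊤ (no change)
  #10 pop 4: in=⊤ → ⊤ (no change)
  #11 pop 0: in=⊤ → ⊤ (no change)

Fixpoint:
  val[0] = ⊤
  val[1] = ⊤
  val[2] = ⊤
  val[3] = ⊤
  val[4] = ⊤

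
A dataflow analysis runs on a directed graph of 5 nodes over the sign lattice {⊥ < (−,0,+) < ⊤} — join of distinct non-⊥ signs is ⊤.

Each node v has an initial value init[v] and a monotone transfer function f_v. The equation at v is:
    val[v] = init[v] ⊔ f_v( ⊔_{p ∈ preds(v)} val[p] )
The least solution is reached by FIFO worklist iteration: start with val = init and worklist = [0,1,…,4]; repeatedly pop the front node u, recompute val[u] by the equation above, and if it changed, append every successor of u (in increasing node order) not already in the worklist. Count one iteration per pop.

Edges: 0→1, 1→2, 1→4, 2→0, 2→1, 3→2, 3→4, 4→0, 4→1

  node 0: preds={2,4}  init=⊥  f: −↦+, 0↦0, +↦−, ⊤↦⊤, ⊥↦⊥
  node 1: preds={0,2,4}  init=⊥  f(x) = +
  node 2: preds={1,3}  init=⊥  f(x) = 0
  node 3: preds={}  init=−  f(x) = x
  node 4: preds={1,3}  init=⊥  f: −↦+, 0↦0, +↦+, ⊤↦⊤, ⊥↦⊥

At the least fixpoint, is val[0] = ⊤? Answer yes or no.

yes

Trace (7 dequeues):
  [1] u=0 | in ⊥ | out ⊥ | ==
  [2] u=1 | in ⊥ | out + | prev ⊥ | push {}
  [3] u=2 | in ⊤ | out 0 | prev ⊥ | push {0,1}
  [4] u=3 | in ⊥ | out − | ==
  [5] u=4 | in ⊤ | out ⊤ | prev ⊥ | push {}
  [6] u=0 | in ⊤ | out ⊤ | prev ⊥ | push {}
  [7] u=1 | in ⊤ | out + | ==

Converged values:
  [0] ⊤
  [1] +
  [2] 0
  [3] −
  [4] ⊤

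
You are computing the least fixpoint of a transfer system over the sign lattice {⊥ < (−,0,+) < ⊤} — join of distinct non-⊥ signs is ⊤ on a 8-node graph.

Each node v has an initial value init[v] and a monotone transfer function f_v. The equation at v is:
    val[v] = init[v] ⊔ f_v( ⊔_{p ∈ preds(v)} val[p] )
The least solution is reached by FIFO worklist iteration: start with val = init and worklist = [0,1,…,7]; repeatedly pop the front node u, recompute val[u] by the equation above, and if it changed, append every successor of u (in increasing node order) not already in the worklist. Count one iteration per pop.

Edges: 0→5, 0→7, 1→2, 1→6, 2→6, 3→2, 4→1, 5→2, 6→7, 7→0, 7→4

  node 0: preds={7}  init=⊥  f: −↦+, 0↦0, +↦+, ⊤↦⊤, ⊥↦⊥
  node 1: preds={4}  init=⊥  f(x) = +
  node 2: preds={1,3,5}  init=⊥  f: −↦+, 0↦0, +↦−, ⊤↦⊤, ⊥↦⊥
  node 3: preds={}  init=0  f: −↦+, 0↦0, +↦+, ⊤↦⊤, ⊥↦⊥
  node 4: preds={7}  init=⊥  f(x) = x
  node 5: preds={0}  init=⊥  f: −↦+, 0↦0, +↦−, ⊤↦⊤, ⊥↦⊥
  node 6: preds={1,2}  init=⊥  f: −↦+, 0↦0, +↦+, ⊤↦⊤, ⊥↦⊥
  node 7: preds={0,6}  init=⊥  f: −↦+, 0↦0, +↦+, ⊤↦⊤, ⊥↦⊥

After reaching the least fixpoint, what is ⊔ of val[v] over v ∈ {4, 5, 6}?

Trace (14 dequeues):
  [1] u=0 | in ⊥ | out ⊥ | ==
  [2] u=1 | in ⊥ | out + | prev ⊥ | push {}
  [3] u=2 | in ⊤ | out ⊤ | prev ⊥ | push {}
  [4] u=3 | in ⊥ | out 0 | ==
  [5] u=4 | in ⊥ | out ⊥ | ==
  [6] u=5 | in ⊥ | out ⊥ | ==
  [7] u=6 | in ⊤ | out ⊤ | prev ⊥ | push {}
  [8] u=7 | in ⊤ | out ⊤ | prev ⊥ | push {0,4}
  [9] u=0 | in ⊤ | out ⊤ | prev ⊥ | push {5,7}
  [10] u=4 | in ⊤ | out ⊤ | prev ⊥ | push {1}
  [11] u=5 | in ⊤ | out ⊤ | prev ⊥ | push {2}
  [12] u=7 | in ⊤ | out ⊤ | ==
  [13] u=1 | in ⊤ | out + | ==
  [14] u=2 | in ⊤ | out ⊤ | ==

Converged values:
  [0] ⊤
  [1] +
  [2] ⊤
  [3] 0
  [4] ⊤
  [5] ⊤
  [6] ⊤
  [7] ⊤

⊤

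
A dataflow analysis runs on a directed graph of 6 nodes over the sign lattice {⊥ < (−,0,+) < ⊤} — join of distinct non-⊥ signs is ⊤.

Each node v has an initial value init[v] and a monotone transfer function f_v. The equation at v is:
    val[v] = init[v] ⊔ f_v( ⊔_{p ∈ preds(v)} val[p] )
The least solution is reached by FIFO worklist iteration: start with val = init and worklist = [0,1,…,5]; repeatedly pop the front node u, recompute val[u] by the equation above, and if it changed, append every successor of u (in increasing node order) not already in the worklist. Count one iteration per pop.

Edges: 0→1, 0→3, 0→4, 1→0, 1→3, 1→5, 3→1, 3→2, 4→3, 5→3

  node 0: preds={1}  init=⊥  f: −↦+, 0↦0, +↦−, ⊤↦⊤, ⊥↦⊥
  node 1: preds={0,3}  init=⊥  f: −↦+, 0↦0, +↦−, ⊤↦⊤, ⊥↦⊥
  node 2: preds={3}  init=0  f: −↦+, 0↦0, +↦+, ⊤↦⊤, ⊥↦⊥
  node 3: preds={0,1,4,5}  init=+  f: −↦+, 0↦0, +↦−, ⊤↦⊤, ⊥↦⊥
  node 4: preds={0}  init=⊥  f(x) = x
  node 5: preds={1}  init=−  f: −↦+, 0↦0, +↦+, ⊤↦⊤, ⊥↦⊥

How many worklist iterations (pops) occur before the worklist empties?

Worklist (17 pops):
  #1 pop 0: in=⊥ → ⊥ (no change)
  #2 pop 1: in=+ → − (was ⊥); enqueue [0]
  #3 pop 2: in=+ → ⊤ (was 0); enqueue []
  #4 pop 3: in=− → + (no change)
  #5 pop 4: in=⊥ → ⊥ (no change)
  #6 pop 5: in=− → ⊤ (was −); enqueue [3]
  #7 pop 0: in=− → + (was ⊥); enqueue [1,4]
  #8 pop 3: in=⊤ → ⊤ (was +); enqueue [2]
  #9 pop 1: in=⊤ → ⊤ (was −); enqueue [0,3,5]
  #10 pop 4: in=+ → + (was ⊥); enqueue []
  #11 pop 2: in=⊤ → ⊤ (no change)
  #12 pop 0: in=⊤ → ⊤ (was +); enqueue [1,4]
  #13 pop 3: in=⊤ → ⊤ (no change)
  #14 pop 5: in=⊤ → ⊤ (no change)
  #15 pop 1: in=⊤ → ⊤ (no change)
  #16 pop 4: in=⊤ → ⊤ (was +); enqueue [3]
  #17 pop 3: in=⊤ → ⊤ (no change)

Fixpoint:
  val[0] = ⊤
  val[1] = ⊤
  val[2] = ⊤
  val[3] = ⊤
  val[4] = ⊤
  val[5] = ⊤

17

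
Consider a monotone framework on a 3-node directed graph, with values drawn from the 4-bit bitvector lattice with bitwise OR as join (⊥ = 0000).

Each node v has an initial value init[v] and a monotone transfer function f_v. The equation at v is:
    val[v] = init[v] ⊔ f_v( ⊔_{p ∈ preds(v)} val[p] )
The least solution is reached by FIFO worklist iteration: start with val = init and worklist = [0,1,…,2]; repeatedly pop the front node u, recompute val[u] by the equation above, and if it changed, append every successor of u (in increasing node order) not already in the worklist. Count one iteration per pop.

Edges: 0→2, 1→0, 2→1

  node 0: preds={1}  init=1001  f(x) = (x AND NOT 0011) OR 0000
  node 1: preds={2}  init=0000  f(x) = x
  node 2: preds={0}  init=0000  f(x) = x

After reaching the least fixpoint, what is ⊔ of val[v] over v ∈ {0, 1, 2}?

1001

Iteration log — 5 steps:
  step 1. node 0  ⊔preds=0000  new=1001  stable
  step 2. node 1  ⊔preds=0000  new=0000  stable
  step 3. node 2  ⊔preds=1001  new=1001  old=0000  +wl: 1
  step 4. node 1  ⊔preds=1001  new=1001  old=0000  +wl: 0
  step 5. node 0  ⊔preds=1001  new=1001  stable

Least fixpoint reached:
  node 0: 1001
  node 1: 1001
  node 2: 1001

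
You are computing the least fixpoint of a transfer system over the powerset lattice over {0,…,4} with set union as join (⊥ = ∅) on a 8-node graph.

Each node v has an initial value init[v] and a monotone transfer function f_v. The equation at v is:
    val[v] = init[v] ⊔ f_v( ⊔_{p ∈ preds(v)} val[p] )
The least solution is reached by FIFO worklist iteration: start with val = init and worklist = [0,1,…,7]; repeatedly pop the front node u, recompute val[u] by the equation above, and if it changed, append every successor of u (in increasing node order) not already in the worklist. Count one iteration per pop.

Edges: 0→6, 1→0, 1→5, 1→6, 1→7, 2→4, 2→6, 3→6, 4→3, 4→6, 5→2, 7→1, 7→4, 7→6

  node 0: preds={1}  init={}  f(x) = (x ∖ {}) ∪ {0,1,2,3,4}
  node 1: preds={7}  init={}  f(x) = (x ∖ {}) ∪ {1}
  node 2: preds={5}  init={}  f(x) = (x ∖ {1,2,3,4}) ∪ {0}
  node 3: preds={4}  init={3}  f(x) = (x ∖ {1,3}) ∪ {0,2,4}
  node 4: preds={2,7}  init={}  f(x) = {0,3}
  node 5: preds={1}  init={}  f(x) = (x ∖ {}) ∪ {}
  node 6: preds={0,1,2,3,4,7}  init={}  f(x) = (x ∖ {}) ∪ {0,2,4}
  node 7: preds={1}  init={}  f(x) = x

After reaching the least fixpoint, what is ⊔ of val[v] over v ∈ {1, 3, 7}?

{0,1,2,3,4}

Trace (14 dequeues):
  [1] u=0 | in {} | out {0,1,2,3,4} | prev {} | push {}
  [2] u=1 | in {} | out {1} | prev {} | push {0}
  [3] u=2 | in {} | out {0} | prev {} | push {}
  [4] u=3 | in {} | out {0,2,3,4} | prev {3} | push {}
  [5] u=4 | in {0} | out {0,3} | prev {} | push {3}
  [6] u=5 | in {1} | out {1} | prev {} | push {2}
  [7] u=6 | in {0,1,2,3,4} | out {0,1,2,3,4} | prev {} | push {}
  [8] u=7 | in {1} | out {1} | prev {} | push {1,4,6}
  [9] u=0 | in {1} | out {0,1,2,3,4} | ==
  [10] u=3 | in {0,3} | out {0,2,3,4} | ==
  [11] u=2 | in {1} | out {0} | ==
  [12] u=1 | in {1} | out {1} | ==
  [13] u=4 | in {0,1} | out {0,3} | ==
  [14] u=6 | in {0,1,2,3,4} | out {0,1,2,3,4} | ==

Converged values:
  [0] {0,1,2,3,4}
  [1] {1}
  [2] {0}
  [3] {0,2,3,4}
  [4] {0,3}
  [5] {1}
  [6] {0,1,2,3,4}
  [7] {1}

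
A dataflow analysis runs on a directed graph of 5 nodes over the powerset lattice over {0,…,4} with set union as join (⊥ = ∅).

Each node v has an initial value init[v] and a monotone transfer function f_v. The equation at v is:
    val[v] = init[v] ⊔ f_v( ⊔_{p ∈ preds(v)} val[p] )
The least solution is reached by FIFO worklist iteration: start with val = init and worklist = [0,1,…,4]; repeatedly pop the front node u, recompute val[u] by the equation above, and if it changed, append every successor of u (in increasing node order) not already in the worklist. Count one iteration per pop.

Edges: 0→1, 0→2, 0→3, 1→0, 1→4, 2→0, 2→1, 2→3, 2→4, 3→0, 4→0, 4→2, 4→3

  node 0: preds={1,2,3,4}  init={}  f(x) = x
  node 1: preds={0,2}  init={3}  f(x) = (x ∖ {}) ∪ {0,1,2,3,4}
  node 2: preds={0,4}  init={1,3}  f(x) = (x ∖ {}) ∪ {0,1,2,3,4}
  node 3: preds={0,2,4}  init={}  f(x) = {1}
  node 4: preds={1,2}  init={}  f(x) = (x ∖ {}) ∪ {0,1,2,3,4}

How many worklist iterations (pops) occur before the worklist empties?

Iteration log — 9 steps:
  step 1. node 0  ⊔preds={1,3}  new={1,3}  old={}  +wl: 
  step 2. node 1  ⊔preds={1,3}  new={0,1,2,3,4}  old={3}  +wl: 0
  step 3. node 2  ⊔preds={1,3}  new={0,1,2,3,4}  old={1,3}  +wl: 1
  step 4. node 3  ⊔preds={0,1,2,3,4}  new={1}  old={}  +wl: 
  step 5. node 4  ⊔preds={0,1,2,3,4}  new={0,1,2,3,4}  old={}  +wl: 2,3
  step 6. node 0  ⊔preds={0,1,2,3,4}  new={0,1,2,3,4}  old={1,3}  +wl: 
  step 7. node 1  ⊔preds={0,1,2,3,4}  new={0,1,2,3,4}  stable
  step 8. node 2  ⊔preds={0,1,2,3,4}  new={0,1,2,3,4}  stable
  step 9. node 3  ⊔preds={0,1,2,3,4}  new={1}  stable

Least fixpoint reached:
  node 0: {0,1,2,3,4}
  node 1: {0,1,2,3,4}
  node 2: {0,1,2,3,4}
  node 3: {1}
  node 4: {0,1,2,3,4}

9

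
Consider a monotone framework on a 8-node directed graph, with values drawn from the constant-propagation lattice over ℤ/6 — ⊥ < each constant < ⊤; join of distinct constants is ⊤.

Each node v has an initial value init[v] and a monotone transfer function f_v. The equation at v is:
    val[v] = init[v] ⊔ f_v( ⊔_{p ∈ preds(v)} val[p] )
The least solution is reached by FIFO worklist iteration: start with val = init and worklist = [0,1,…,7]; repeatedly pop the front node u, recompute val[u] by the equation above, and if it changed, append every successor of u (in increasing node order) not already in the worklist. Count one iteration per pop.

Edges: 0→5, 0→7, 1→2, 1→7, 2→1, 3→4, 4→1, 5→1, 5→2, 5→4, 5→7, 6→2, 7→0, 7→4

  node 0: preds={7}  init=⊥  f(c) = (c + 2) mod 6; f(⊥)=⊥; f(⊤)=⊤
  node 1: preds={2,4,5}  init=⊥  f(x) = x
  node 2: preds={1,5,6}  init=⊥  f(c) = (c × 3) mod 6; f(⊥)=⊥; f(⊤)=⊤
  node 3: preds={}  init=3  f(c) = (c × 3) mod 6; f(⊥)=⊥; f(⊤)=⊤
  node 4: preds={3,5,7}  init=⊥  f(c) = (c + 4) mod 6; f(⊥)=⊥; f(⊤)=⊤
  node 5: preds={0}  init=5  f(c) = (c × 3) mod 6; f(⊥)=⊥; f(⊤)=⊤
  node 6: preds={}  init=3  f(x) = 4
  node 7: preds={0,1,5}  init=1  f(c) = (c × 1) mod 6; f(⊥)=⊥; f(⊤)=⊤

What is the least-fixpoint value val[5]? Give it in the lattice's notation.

Trace (14 dequeues):
  [1] u=0 | in 1 | out 3 | prev ⊥ | push {}
  [2] u=1 | in 5 | out 5 | prev ⊥ | push {}
  [3] u=2 | in ⊤ | out ⊤ | prev ⊥ | push {1}
  [4] u=3 | in ⊥ | out 3 | ==
  [5] u=4 | in ⊤ | out ⊤ | prev ⊥ | push {}
  [6] u=5 | in 3 | out ⊤ | prev 5 | push {2,4}
  [7] u=6 | in ⊥ | out ⊤ | prev 3 | push {}
  [8] u=7 | in ⊤ | out ⊤ | prev 1 | push {0}
  [9] u=1 | in ⊤ | out ⊤ | prev 5 | push {7}
  [10] u=2 | in ⊤ | out ⊤ | ==
  [11] u=4 | in ⊤ | out ⊤ | ==
  [12] u=0 | in ⊤ | out ⊤ | prev 3 | push {5}
  [13] u=7 | in ⊤ | out ⊤ | ==
  [14] u=5 | in ⊤ | out ⊤ | ==

Converged values:
  [0] ⊤
  [1] ⊤
  [2] ⊤
  [3] 3
  [4] ⊤
  [5] ⊤
  [6] ⊤
  [7] ⊤

⊤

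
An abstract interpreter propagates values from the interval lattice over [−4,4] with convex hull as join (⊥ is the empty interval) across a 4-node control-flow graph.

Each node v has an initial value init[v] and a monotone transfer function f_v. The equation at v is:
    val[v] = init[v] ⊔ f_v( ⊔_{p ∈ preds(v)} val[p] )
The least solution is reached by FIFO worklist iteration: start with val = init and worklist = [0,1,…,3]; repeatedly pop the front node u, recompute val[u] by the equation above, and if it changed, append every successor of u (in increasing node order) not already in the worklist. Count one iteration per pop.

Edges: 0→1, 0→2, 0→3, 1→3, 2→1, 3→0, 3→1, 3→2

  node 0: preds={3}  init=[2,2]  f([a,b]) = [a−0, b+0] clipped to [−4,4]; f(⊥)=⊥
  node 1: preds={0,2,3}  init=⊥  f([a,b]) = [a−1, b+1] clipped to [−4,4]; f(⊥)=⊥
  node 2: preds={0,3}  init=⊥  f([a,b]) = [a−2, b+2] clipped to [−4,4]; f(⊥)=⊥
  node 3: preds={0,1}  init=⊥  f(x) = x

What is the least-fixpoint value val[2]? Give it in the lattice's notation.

[-4,4]

Trace (21 dequeues):
  [1] u=0 | in ⊥ | out [2,2] | ==
  [2] u=1 | in [2,2] | out [1,3] | prev ⊥ | push {}
  [3] u=2 | in [2,2] | out [0,4] | prev ⊥ | push {1}
  [4] u=3 | in [1,3] | out [1,3] | prev ⊥ | push {0,2}
  [5] u=1 | in [0,4] | out [-1,4] | prev [1,3] | push {3}
  [6] u=0 | in [1,3] | out [1,3] | prev [2,2] | push {1}
  [7] u=2 | in [1,3] | out [-1,4] | prev [0,4] | push {}
  [8] u=3 | in [-1,4] | out [-1,4] | prev [1,3] | push {0,2}
  [9] u=1 | in [-1,4] | out [-2,4] | prev [-1,4] | push {3}
  [10] u=0 | in [-1,4] | out [-1,4] | prev [1,3] | push {1}
  [11] u=2 | in [-1,4] | out [-3,4] | prev [-1,4] | push {}
  [12] u=3 | in [-2,4] | out [-2,4] | prev [-1,4] | push {0,2}
  [13] u=1 | in [-3,4] | out [-4,4] | prev [-2,4] | push {3}
  [14] u=0 | in [-2,4] | out [-2,4] | prev [-1,4] | push {1}
  [15] u=2 | in [-2,4] | out [-4,4] | prev [-3,4] | push {}
  [16] u=3 | in [-4,4] | out [-4,4] | prev [-2,4] | push {0,2}
  [17] u=1 | in [-4,4] | out [-4,4] | ==
  [18] u=0 | in [-4,4] | out [-4,4] | prev [-2,4] | push {1,3}
  [19] u=2 | in [-4,4] | out [-4,4] | ==
  [20] u=1 | in [-4,4] | out [-4,4] | ==
  [21] u=3 | in [-4,4] | out [-4,4] | ==

Converged values:
  [0] [-4,4]
  [1] [-4,4]
  [2] [-4,4]
  [3] [-4,4]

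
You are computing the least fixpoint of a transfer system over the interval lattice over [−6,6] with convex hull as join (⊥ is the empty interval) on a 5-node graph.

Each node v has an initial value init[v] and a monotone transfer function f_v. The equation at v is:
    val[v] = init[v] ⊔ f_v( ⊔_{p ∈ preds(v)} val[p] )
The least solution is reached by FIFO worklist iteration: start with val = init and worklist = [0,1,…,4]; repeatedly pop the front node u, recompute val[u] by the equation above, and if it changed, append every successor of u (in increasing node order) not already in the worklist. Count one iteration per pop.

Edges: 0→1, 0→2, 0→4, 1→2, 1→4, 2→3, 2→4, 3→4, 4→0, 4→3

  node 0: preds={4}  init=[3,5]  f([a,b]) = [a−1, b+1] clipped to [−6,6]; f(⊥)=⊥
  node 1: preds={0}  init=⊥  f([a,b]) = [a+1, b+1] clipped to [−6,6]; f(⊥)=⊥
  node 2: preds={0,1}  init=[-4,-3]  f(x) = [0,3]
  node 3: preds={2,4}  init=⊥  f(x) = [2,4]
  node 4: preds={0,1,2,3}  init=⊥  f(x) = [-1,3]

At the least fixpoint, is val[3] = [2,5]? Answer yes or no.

Trace (10 dequeues):
  [1] u=0 | in ⊥ | out [3,5] | ==
  [2] u=1 | in [3,5] | out [4,6] | prev ⊥ | push {}
  [3] u=2 | in [3,6] | out [-4,3] | prev [-4,-3] | push {}
  [4] u=3 | in [-4,3] | out [2,4] | prev ⊥ | push {}
  [5] u=4 | in [-4,6] | out [-1,3] | prev ⊥ | push {0,3}
  [6] u=0 | in [-1,3] | out [-2,5] | prev [3,5] | push {1,2,4}
  [7] u=3 | in [-4,3] | out [2,4] | ==
  [8] u=1 | in [-2,5] | out [-1,6] | prev [4,6] | push {}
  [9] u=2 | in [-2,6] | out [-4,3] | ==
  [10] u=4 | in [-4,6] | out [-1,3] | ==

Converged values:
  [0] [-2,5]
  [1] [-1,6]
  [2] [-4,3]
  [3] [2,4]
  [4] [-1,3]

no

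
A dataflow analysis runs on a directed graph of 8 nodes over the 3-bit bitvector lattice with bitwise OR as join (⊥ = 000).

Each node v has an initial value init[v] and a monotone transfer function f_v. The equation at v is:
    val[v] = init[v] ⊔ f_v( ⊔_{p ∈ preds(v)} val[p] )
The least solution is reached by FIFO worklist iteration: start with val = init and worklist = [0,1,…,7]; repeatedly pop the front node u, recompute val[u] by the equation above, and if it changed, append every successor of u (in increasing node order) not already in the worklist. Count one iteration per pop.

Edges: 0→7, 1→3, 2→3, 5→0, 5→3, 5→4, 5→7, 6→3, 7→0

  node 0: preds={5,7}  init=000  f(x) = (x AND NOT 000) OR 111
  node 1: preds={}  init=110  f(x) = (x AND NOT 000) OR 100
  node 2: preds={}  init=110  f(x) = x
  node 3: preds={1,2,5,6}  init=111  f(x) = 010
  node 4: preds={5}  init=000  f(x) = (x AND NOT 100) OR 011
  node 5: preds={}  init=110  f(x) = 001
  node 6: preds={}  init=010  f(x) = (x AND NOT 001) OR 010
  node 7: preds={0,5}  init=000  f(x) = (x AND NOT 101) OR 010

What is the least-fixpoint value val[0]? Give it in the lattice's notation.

111

Trace (11 dequeues):
  [1] u=0 | in 110 | out 111 | prev 000 | push {}
  [2] u=1 | in 000 | out 110 | ==
  [3] u=2 | in 000 | out 110 | ==
  [4] u=3 | in 110 | out 111 | ==
  [5] u=4 | in 110 | out 011 | prev 000 | push {}
  [6] u=5 | in 000 | out 111 | prev 110 | push {0,3,4}
  [7] u=6 | in 000 | out 010 | ==
  [8] u=7 | in 111 | out 010 | prev 000 | push {}
  [9] u=0 | in 111 | out 111 | ==
  [10] u=3 | in 111 | out 111 | ==
  [11] u=4 | in 111 | out 011 | ==

Converged values:
  [0] 111
  [1] 110
  [2] 110
  [3] 111
  [4] 011
  [5] 111
  [6] 010
  [7] 010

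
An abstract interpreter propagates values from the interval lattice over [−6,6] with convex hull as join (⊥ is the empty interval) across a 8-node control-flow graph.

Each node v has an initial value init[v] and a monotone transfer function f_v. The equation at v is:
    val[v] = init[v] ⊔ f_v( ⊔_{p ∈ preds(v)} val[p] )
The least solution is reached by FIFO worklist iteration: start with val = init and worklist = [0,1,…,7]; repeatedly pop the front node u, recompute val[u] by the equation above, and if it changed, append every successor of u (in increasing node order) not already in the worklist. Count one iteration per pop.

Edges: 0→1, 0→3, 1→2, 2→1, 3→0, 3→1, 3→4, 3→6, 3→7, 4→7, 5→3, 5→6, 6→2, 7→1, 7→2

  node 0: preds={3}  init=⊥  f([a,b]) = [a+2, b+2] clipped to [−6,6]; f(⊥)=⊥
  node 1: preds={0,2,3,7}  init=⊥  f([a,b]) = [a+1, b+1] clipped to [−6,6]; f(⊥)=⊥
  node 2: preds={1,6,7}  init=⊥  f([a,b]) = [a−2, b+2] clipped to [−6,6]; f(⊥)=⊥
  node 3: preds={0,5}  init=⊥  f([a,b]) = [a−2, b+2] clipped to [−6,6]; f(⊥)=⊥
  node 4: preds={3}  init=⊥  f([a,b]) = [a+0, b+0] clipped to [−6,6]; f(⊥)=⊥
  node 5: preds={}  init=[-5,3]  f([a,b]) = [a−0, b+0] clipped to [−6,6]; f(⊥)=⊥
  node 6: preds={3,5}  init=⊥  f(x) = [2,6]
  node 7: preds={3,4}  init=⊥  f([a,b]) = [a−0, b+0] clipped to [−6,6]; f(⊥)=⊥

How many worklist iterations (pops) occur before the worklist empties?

Worklist (19 pops):
  #1 pop 0: in=⊥ → ⊥ (no change)
  #2 pop 1: in=⊥ → ⊥ (no change)
  #3 pop 2: in=⊥ → ⊥ (no change)
  #4 pop 3: in=[-5,3] → [-6,5] (was ⊥); enqueue [0,1]
  #5 pop 4: in=[-6,5] → [-6,5] (was ⊥); enqueue []
  #6 pop 5: in=⊥ → [-5,3] (no change)
  #7 pop 6: in=[-6,5] → [2,6] (was ⊥); enqueue [2]
  #8 pop 7: in=[-6,5] → [-6,5] (was ⊥); enqueue []
  #9 pop 0: in=[-6,5] → [-4,6] (was ⊥); enqueue [3]
  #10 pop 1: in=[-6,6] → [-5,6] (was ⊥); enqueue []
  #11 pop 2: in=[-6,6] → [-6,6] (was ⊥); enqueue [1]
  #12 pop 3: in=[-5,6] → [-6,6] (was [-6,5]); enqueue [0,4,6,7]
  #13 pop 1: in=[-6,6] → [-5,6] (no change)
  #14 pop 0: in=[-6,6] → [-4,6] (no change)
  #15 pop 4: in=[-6,6] → [-6,6] (was [-6,5]); enqueue []
  #16 pop 6: in=[-6,6] → [2,6] (no change)
  #17 pop 7: in=[-6,6] → [-6,6] (was [-6,5]); enqueue [1,2]
  #18 pop 1: in=[-6,6] → [-5,6] (no change)
  #19 pop 2: in=[-6,6] → [-6,6] (no change)

Fixpoint:
  val[0] = [-4,6]
  val[1] = [-5,6]
  val[2] = [-6,6]
  val[3] = [-6,6]
  val[4] = [-6,6]
  val[5] = [-5,3]
  val[6] = [2,6]
  val[7] = [-6,6]

19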